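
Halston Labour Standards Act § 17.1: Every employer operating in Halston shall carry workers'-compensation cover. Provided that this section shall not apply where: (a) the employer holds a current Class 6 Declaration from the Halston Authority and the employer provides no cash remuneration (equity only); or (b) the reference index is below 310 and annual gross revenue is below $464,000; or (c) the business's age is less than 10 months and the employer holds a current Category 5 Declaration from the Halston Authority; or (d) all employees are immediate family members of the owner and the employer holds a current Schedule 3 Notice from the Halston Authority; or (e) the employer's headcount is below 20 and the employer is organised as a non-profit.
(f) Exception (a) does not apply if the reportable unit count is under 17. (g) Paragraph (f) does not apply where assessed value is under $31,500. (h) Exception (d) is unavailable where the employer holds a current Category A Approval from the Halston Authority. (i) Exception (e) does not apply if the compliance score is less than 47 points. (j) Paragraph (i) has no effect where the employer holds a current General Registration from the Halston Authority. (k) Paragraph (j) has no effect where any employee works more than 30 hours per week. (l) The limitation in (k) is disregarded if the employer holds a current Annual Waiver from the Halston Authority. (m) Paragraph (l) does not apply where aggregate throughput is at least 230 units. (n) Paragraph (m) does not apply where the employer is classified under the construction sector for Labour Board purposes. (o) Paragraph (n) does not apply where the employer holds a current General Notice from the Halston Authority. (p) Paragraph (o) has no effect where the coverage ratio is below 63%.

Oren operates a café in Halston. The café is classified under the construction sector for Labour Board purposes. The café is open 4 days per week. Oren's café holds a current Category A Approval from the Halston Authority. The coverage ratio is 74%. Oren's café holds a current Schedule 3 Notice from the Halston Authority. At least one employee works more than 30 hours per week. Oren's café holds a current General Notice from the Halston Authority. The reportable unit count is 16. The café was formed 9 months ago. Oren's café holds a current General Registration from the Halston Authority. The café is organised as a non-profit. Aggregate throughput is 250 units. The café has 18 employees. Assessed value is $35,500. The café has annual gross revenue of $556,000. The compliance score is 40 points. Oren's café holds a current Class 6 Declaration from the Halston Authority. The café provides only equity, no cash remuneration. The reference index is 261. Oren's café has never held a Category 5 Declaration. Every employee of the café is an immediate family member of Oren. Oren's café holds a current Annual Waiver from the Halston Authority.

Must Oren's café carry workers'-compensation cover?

Yes — Oren's café must carry workers'-compensation cover.

Exception (a): a current Class 6 Declaration is held; remuneration is equity-only — every condition holds. However, paragraphs (f)–(g) must be considered: (f) operates against (a): the reportable unit count is 16, under the 17 limit. (g) is not triggered (assessed value is $35,500, not under $31,500), so (f) stands. (a) is therefore removed.
Exception (b) fails — annual gross revenue is $556,000, not below $464,000.
Exception (c) does not apply: no current Category 5 Declaration is held.
Exception (d): every employee is an immediate family member; a current Schedule 3 Notice is held — every condition holds. But: (h) operates against (d): a current Category A Approval is held. Exception (d) does not apply.
Exception (e) is satisfied on its face — the employer's headcount is 18, below the 20 limit; the employer is a non-profit. But applying paragraphs (i)–(p): (i) is triggered — the compliance score is 40 points, less than the 47 points limit. (j) operates (a current General Registration is held), but yields to (k): (k) operates against (j): at least one employee exceeds 30 hours/week. (l) would limit (k) — a current Annual Waiver is held — but (m) sets (l) aside: (m) is triggered — aggregate throughput is 250 units, meeting the 230 units threshold. (n) would limit (m) — the café is classified under the construction sector — but (o) sets (n) aside: (o) operates against (n): a current General Notice is held. (p), which would lift (o), is not engaged — the coverage ratio is 74%, not below 63%. So (e) is unavailable.
None of the exceptions is available; § 17.1 applies in full.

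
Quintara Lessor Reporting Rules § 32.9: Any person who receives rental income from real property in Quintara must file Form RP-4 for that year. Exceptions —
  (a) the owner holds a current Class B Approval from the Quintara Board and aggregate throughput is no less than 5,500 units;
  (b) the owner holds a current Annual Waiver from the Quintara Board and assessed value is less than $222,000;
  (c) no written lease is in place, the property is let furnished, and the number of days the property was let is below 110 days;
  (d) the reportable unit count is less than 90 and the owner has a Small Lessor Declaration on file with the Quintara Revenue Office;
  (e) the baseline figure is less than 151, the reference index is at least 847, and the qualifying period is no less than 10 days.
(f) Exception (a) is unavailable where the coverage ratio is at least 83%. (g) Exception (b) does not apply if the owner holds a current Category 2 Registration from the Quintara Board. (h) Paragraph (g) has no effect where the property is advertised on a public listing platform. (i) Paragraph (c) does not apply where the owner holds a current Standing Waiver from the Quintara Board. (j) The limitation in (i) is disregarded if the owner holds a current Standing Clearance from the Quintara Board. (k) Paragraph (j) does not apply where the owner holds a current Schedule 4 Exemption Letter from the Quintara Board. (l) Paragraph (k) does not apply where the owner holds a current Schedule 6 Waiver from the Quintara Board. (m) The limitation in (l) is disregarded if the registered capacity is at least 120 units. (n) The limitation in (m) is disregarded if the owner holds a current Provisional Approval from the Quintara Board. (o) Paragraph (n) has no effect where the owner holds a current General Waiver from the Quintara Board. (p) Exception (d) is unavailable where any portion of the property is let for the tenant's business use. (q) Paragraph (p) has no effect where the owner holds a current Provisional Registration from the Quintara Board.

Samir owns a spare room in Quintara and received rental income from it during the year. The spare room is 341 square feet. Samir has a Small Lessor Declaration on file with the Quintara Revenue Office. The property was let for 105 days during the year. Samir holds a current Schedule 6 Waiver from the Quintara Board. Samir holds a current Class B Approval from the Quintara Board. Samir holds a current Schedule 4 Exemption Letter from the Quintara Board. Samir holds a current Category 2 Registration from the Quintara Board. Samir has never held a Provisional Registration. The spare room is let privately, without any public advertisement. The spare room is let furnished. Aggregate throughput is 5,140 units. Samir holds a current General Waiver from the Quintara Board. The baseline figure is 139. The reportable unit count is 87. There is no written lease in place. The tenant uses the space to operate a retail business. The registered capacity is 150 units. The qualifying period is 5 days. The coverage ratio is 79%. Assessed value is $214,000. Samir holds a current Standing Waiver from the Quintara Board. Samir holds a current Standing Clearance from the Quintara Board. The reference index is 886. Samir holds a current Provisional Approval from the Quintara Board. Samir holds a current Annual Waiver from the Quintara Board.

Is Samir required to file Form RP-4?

Exception (a) fails — aggregate throughput is 5,140 units, short of 5,500 units.
Exception (b) is satisfied on its face — a current Annual Waiver is held; assessed value is $214,000, less than the $222,000 limit. But: (g) is triggered — a current Category 2 Registration is held. (h), which would lift (g), is not triggered — the property is let privately without advertisement. (b) is therefore removed.
All of (c)'s requirements are met (there is no written lease; the property is let furnished; the number of days the property was let is 105 days, below the 110 days limit). But applying paragraphs (i)–(o): (i) applies — a current Standing Waiver is held. (j) is triggered (a current Standing Clearance is held), but is set aside by (k): (k) operates against (j): a current Schedule 4 Exemption Letter is held. (l) would limit (k) — a current Schedule 6 Waiver is held — but (m) sets (l) aside: (m) operates against (l): the registered capacity is 150 units, meeting the 120 units threshold. (n) would limit (m) — a current Provisional Approval is held — but (o) sets (n) aside: (o) operates against (n): a current General Waiver is held. (c) is therefore removed.
All of (d)'s requirements are met (the reportable unit count is 87, less than the 90 limit; a Small Lessor Declaration is on file). Turning to paragraphs (p)–(q): (p) operates against (d): the space is let for business use. (q), which would lift (p), is not engaged — the Provisional Registration is not current. Exception (d) does not apply.
Exception (e) fails — the qualifying period is 5 days, short of 10 days.
No exception displaces § 32.9.

Yes — Samir must file Form RP-4.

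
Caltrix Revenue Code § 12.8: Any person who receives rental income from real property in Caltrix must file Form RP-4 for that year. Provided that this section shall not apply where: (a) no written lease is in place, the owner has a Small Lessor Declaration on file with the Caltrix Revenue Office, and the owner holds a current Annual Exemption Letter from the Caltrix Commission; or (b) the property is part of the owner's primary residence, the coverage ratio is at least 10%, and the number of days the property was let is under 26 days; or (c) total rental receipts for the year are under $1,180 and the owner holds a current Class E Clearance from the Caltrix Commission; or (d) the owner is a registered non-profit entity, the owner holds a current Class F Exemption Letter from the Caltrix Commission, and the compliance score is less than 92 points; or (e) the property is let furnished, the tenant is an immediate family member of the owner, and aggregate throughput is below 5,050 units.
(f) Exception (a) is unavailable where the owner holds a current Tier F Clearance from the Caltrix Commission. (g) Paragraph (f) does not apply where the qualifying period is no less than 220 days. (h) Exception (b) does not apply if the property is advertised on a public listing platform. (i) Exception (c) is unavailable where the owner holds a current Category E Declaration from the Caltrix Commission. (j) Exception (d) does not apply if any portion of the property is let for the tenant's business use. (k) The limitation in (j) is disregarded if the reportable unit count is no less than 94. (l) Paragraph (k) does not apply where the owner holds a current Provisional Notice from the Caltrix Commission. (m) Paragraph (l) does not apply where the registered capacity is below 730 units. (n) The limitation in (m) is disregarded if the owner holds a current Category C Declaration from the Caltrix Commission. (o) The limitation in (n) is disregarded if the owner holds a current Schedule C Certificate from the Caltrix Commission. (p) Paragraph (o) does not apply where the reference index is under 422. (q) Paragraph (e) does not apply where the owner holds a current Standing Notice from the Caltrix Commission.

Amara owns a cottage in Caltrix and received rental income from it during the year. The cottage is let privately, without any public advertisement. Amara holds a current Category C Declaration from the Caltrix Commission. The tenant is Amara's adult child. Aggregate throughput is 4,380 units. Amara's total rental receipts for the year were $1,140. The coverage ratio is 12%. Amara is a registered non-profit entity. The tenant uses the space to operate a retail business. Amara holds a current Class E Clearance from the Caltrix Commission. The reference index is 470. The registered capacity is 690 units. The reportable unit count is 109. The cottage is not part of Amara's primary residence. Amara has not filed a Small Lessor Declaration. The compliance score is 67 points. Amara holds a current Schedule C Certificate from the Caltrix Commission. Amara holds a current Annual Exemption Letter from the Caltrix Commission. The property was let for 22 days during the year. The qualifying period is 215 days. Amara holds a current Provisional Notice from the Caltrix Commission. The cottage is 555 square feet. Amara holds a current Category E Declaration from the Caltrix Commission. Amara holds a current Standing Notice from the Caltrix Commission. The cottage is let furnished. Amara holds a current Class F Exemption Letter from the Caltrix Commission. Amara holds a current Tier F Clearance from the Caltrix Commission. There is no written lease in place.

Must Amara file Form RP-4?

Exception (a) does not apply: no Small Lessor Declaration is on file.
Exception (b) fails — the cottage is not part of the primary residence.
Exception (c) is satisfied on its face — total rental receipts for the year are $1,140, under the $1,180 limit; a current Class E Clearance is held. But applying paragraph (i): (i) applies — a current Category E Declaration is held. (c) is therefore removed.
Exception (d): Amara is a registered non-profit; a current Class F Exemption Letter is held; the compliance score is 67 points, less than the 92 points limit — every condition holds. As to paragraphs (j)–(p): (j) operates (the space is let for business use), but is set aside by (k): (k) operates against (j): the reportable unit count is 109, meeting the 94 threshold. (l) would limit (k) — a current Provisional Notice is held — but (m) sets (l) aside: (m) applies — the registered capacity is 690 units, below the 730 units limit. (n) applies (a current Category C Declaration is held), but is set aside by (o): (o) operates against (n): a current Schedule C Certificate is held. (p) is inapplicable (the reference index is 470, not under 422), so (o) stands. So (d) applies.
All of (e)'s requirements are met (the property is let furnished; the tenant is an immediate family member; aggregate throughput is 4,380 units, below the 5,050 units limit). However, paragraph (q) must be considered: (q) operates against (e): a current Standing Notice is held. So (e) is unavailable.

No — exception (d) applies; Amara is not required to file Form RP-4.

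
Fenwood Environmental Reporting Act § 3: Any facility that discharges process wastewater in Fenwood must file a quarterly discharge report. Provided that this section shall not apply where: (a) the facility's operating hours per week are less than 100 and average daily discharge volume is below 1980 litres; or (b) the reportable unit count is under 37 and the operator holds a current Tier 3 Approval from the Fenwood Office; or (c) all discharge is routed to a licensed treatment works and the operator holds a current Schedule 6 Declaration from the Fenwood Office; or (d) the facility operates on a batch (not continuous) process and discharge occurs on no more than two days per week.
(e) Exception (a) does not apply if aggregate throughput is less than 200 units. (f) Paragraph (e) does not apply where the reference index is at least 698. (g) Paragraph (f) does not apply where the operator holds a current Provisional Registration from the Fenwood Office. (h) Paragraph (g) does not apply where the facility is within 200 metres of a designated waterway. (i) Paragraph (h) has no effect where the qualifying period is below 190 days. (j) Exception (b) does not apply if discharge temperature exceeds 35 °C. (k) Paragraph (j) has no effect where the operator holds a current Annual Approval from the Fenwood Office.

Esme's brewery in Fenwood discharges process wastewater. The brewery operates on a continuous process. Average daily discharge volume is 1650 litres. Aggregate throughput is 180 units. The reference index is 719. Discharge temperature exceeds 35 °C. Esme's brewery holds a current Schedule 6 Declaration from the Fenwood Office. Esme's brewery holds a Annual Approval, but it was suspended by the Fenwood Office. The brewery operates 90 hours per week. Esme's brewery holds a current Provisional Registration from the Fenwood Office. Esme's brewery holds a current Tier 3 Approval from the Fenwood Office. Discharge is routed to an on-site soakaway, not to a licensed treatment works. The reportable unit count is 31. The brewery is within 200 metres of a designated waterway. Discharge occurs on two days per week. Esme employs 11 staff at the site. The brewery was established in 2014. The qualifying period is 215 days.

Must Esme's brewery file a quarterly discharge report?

No — exception (a) applies; Esme's brewery is not required to file a quarterly discharge report.

Exception (a)'s conditions are all satisfied: the facility's operating hours per week are 90, less than the 100 limit; average daily discharge volume is 1650 litres, below the 1980 litres limit. Considering the limiting provisions: (e) would limit (a) — aggregate throughput is 180 units, less than the 200 units limit — but (f) sets (e) aside: (f) operates against (e): the reference index is 719, meeting the 698 threshold. (g) would limit (f) — a current Provisional Registration is held — but (h) sets (g) aside: (h) is triggered — the brewery is within 200 m of a designated waterway. (i), which would lift (h), is inapplicable — the qualifying period is 215 days, not below 190 days. (a) remains available.
Exception (b): the reportable unit count is 31, under the 37 limit; a current Tier 3 Approval is held — every condition holds. But: (j) applies — discharge temperature exceeds 35 °C. (k), which would lift (j), is not triggered — no current Annual Approval is held. (b) is therefore removed.
Exception (c) does not apply: discharge is not routed to a licensed treatment works.
Exception (d) fails — the facility operates on a continuous process.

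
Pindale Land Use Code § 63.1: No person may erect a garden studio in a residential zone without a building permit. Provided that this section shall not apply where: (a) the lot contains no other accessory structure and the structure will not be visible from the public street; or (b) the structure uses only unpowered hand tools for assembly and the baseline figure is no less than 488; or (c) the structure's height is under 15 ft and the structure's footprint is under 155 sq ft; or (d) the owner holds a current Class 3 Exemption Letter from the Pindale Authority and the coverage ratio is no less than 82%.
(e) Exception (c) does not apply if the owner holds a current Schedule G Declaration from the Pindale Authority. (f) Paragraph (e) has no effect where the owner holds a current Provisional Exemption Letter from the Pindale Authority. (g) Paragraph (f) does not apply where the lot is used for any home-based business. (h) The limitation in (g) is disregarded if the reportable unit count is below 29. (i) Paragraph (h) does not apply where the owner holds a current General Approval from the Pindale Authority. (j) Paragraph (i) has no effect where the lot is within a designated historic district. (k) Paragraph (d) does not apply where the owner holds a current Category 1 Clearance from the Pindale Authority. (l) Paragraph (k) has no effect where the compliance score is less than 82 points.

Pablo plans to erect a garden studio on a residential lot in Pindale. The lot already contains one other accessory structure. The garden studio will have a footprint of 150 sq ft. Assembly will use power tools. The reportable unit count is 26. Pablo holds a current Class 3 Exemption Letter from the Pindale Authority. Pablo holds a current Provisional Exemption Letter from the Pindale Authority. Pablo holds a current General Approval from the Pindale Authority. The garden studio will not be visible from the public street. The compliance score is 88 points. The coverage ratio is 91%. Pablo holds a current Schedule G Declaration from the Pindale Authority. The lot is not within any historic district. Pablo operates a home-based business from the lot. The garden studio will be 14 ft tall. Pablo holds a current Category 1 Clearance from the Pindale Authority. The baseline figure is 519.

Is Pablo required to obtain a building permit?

Yes — Pablo must obtain a building permit.

Exception (a) requires that the lot contains no other accessory structure; but the lot already has another accessory structure, so (a) is unavailable.
Exception (b) requires that the structure uses only unpowered hand tools for assembly; but assembly uses power tools, so (b) is unavailable.
Exception (c) is satisfied on its face — the structure's height is 14 ft, under the 15 ft limit; the structure's footprint is 150 sq ft, under the 155 sq ft limit. However, paragraphs (e)–(j) must be considered: (e) operates against (c): a current Schedule G Declaration is held. (f) is triggered (a current Provisional Exemption Letter is held), but is displaced by (g): (g) is triggered — a home-based business operates on the lot. (h) would limit (g) — the reportable unit count is 26, below the 29 limit — but (i) sets (h) aside: (i) operates against (h): a current General Approval is held. (j), which would lift (i), is not triggered — the lot is not in a historic district. (c) is therefore removed.
All of (d)'s requirements are met (a current Class 3 Exemption Letter is held; the coverage ratio is 91%, meeting the 82% threshold). But: (k) applies — a current Category 1 Clearance is held. (l) is inapplicable (the compliance score is 88 points, not less than 82 points), so (k) stands. Exception (d) does not apply.
None of the exceptions is available; § 63.1 applies in full.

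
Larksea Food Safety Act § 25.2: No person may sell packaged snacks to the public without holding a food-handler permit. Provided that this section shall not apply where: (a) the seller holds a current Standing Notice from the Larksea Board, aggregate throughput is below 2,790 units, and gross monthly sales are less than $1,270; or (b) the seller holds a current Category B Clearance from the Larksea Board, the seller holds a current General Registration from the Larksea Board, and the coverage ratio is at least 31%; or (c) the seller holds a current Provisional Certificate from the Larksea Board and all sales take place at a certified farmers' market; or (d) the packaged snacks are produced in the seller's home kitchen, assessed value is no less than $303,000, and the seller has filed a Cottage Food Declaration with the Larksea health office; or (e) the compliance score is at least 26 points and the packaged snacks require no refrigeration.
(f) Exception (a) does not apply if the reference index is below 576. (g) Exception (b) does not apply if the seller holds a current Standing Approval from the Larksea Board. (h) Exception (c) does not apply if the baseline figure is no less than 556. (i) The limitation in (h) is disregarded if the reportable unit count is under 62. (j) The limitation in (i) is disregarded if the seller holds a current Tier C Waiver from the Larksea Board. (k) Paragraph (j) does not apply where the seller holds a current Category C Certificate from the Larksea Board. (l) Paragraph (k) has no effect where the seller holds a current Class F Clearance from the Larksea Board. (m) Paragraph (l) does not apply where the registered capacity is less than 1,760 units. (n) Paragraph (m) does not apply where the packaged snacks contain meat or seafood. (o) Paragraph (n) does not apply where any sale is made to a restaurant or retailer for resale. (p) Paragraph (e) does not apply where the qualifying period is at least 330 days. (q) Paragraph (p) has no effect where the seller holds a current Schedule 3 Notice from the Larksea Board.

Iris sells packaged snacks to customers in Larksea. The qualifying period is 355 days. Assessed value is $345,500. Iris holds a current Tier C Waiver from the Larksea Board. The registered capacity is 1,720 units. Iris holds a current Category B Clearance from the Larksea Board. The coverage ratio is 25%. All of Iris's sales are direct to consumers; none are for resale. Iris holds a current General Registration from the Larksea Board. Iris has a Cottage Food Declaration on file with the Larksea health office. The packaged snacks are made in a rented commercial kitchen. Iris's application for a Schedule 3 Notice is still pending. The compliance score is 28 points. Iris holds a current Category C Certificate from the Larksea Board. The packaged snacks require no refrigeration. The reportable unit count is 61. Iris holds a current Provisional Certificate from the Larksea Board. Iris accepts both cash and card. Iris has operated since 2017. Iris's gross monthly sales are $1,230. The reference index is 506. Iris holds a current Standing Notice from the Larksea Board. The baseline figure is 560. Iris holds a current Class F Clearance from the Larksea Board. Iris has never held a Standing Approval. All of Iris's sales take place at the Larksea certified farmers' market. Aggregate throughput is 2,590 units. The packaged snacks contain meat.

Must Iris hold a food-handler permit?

Yes — Iris must hold a food-handler permit.

Exception (a)'s conditions are all satisfied: a current Standing Notice is held; aggregate throughput is 2,590 units, below the 2,790 units limit; gross monthly sales are $1,230, less than the $1,270 limit. But: (f) is engaged — the reference index is 506, below the 576 limit. So (a) is unavailable.
Exception (b) requires that the coverage ratio is at least 31%; but the coverage ratio is 25%, short of 31%, so (b) is unavailable.
All of (c)'s requirements are met (a current Provisional Certificate is held; all sales are at a certified farmers' market). But applying paragraphs (h)–(o): (h) operates against (c): the baseline figure is 560, meeting the 556 threshold. (i) would limit (h) — the reportable unit count is 61, under the 62 limit — but (j) sets (i) aside: (j) applies — a current Tier C Waiver is held. (k) operates (a current Category C Certificate is held), but is set aside by (l): (l) applies — a current Class F Clearance is held. (m) applies (the registered capacity is 1,720 units, less than the 1,760 units limit), but is set aside by (n): (n) operates against (m): the packaged snacks contain meat. (o), which would lift (n), is not triggered — no sales are for resale. (c) is therefore removed.
Exception (d) does not apply: the packaged snacks are made in a commercial kitchen, not a home kitchen.
Exception (e)'s conditions are all satisfied: the compliance score is 28 points, meeting the 26 points threshold; the packaged snacks are shelf-stable. Turning to paragraphs (p)–(q): (p) is triggered — the qualifying period is 355 days, meeting the 330 days threshold. (q), which would lift (p), is not triggered — there is no Schedule 3 Notice in force. (e) is therefore removed.
No exception applies. The general rule governs.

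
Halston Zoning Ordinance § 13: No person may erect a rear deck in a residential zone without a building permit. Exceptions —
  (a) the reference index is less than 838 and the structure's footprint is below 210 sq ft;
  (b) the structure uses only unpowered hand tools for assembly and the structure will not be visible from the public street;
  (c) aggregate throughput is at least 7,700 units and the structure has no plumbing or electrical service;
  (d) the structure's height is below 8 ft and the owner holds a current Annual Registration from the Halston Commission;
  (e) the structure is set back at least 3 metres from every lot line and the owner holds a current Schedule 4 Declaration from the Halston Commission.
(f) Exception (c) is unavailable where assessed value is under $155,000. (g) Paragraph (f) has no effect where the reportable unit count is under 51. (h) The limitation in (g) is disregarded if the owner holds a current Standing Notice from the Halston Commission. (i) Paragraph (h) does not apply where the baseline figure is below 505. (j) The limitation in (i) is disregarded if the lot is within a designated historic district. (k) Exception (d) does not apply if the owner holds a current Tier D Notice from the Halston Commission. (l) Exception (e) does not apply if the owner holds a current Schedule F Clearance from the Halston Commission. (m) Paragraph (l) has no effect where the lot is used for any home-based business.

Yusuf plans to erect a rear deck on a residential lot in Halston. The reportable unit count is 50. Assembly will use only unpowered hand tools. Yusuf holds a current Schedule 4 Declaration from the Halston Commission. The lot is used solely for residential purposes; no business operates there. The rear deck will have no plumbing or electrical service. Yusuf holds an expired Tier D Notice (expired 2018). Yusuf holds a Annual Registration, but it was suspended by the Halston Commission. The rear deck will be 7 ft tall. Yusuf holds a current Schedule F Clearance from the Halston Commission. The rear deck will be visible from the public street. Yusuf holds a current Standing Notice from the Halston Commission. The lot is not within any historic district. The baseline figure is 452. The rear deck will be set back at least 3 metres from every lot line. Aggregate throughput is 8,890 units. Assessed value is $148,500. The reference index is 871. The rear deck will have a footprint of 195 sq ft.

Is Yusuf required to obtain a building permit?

No — exception (c) applies; Yusuf does not need a building permit.

Exception (a) does not apply: the reference index is 871, not less than 838.
Exception (b) requires that the structure will not be visible from the public street; but the structure will be visible from the street, so (b) is unavailable.
Exception (c) is satisfied on its face — aggregate throughput is 8,890 units, meeting the 7,700 units threshold; there is no plumbing or electrical service. Under paragraphs (f)–(j): (f) would limit (c) — assessed value is $148,500, under the $155,000 limit — but (g) sets (f) aside: (g) applies — the reportable unit count is 50, under the 51 limit. (h) is engaged (a current Standing Notice is held), but is itself disapplied by (i): (i) operates against (h): the baseline figure is 452, below the 505 limit. (j), which would lift (i), is inapplicable — the lot is not in a historic district. (c) remains available.
Exception (d) requires that the owner holds a current Annual Registration from the Halston Commission; but there is no Annual Registration in force, so (d) is unavailable.
All of (e)'s requirements are met (the setback is at least 3 m on every side; a current Schedule 4 Declaration is held). But: (l) operates against (e): a current Schedule F Clearance is held. (m), which would lift (l), is not engaged — the lot is solely residential. Exception (e) does not apply.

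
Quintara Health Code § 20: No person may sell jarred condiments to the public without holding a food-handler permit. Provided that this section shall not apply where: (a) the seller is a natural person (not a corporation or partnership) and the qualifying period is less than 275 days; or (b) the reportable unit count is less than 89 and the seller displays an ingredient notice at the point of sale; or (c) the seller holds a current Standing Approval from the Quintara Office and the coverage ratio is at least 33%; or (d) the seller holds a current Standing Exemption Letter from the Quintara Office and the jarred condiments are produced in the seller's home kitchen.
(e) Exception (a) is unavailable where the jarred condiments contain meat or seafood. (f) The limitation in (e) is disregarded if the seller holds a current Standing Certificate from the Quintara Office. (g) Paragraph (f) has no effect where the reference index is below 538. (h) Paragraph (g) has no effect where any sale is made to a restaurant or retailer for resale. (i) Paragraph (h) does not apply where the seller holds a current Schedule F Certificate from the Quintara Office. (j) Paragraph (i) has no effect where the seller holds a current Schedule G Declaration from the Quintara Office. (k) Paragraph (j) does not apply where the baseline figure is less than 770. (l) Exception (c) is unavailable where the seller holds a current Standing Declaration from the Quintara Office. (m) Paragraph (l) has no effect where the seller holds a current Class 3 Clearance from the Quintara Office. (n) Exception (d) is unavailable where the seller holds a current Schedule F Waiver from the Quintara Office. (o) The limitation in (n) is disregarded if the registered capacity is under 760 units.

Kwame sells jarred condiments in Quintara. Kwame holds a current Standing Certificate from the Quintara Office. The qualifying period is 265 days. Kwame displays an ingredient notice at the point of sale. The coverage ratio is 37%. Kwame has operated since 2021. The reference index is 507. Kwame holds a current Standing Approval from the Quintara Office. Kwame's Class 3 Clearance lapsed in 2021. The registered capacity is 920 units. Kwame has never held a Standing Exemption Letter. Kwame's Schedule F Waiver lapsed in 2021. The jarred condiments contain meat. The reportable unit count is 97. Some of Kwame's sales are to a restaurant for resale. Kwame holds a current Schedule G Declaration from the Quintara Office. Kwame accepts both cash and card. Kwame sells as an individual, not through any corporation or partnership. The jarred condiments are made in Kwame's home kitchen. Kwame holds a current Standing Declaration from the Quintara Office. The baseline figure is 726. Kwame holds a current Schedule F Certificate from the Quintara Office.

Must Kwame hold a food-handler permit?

Yes — Kwame must hold a food-handler permit.

Exception (a)'s conditions are all satisfied: the seller is a natural person; the qualifying period is 265 days, less than the 275 days limit. But: (e) operates — the jarred condiments contain meat. (f) would limit (e) — a current Standing Certificate is held — but (g) sets (f) aside: (g) operates against (f): the reference index is 507, below the 538 limit. (h) would limit (g) — some sales are to a restaurant for resale — but (i) sets (h) aside: (i) operates against (h): a current Schedule F Certificate is held. (j) applies (a current Schedule G Declaration is held), but is displaced by (k): (k) applies — the baseline figure is 726, less than the 770 limit. Exception (a) does not apply.
Exception (b) does not apply: the reportable unit count is 97, not less than 89.
All of (c)'s requirements are met (a current Standing Approval is held; the coverage ratio is 37%, meeting the 33% threshold). Turning to paragraphs (l)–(m): (l) is triggered — a current Standing Declaration is held. (m) is inapplicable (there is no Class 3 Clearance in force), so (l) stands. So (c) is unavailable.
Exception (d) fails — the Standing Exemption Letter is not current.
Every exception is unavailable, so the rule governs.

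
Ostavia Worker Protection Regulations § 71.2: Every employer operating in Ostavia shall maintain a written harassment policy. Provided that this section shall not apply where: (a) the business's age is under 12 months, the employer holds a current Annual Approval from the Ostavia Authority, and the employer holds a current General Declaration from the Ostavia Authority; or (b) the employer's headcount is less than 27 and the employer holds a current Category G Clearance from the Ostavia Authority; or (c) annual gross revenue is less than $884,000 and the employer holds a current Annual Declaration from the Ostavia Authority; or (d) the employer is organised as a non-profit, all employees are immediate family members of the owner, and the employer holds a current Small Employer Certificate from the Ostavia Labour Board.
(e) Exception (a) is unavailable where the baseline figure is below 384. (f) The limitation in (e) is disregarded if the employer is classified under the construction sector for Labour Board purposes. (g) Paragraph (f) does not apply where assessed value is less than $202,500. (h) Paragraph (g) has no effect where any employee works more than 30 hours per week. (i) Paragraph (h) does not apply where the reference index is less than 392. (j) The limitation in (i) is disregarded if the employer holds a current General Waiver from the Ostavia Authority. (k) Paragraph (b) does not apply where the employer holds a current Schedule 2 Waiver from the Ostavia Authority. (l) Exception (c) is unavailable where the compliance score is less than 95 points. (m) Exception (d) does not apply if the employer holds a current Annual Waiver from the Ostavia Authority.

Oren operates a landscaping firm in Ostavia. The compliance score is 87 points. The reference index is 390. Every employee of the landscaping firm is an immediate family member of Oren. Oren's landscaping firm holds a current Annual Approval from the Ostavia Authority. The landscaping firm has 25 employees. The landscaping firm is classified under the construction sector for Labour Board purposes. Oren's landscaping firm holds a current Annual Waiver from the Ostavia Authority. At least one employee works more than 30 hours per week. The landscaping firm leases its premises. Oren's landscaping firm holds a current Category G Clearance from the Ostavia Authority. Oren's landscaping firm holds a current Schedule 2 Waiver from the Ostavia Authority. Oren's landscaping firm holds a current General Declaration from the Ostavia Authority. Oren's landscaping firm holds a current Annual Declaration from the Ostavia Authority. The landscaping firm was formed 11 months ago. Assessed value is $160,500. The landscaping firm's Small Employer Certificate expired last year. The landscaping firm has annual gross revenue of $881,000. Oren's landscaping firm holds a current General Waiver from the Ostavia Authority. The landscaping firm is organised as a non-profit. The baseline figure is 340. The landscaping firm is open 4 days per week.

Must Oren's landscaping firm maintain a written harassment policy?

All of (a)'s requirements are met (the business's age is 11 months, under the 12 months limit; a current Annual Approval is held; a current General Declaration is held). Considering the limiting provisions: (e) applies (the baseline figure is 340, below the 384 limit), but is itself disapplied by (f): (f) is triggered — the landscaping firm is classified under the construction sector. (g) would limit (f) — assessed value is $160,500, less than the $202,500 limit — but (h) sets (g) aside: (h) operates — at least one employee exceeds 30 hours/week. (i) would limit (h) — the reference index is 390, less than the 392 limit — but (j) sets (i) aside: (j) operates against (i): a current General Waiver is held. (a) remains available.
Exception (b)'s conditions are all satisfied: the employer's headcount is 25, less than the 27 limit; a current Category G Clearance is held. But: (k) operates — a current Schedule 2 Waiver is held. (b) is therefore removed.
All of (c)'s requirements are met (annual gross revenue is $881,000, less than the $884,000 limit; a current Annual Declaration is held). Turning to paragraph (l): (l) operates against (c): the compliance score is 87 points, less than the 95 points limit. (c) is therefore removed.
Exception (d) does not apply: the Small Employer Certificate has expired.

No — exception (a) applies; Oren's landscaping firm is not required to maintain a written harassment policy.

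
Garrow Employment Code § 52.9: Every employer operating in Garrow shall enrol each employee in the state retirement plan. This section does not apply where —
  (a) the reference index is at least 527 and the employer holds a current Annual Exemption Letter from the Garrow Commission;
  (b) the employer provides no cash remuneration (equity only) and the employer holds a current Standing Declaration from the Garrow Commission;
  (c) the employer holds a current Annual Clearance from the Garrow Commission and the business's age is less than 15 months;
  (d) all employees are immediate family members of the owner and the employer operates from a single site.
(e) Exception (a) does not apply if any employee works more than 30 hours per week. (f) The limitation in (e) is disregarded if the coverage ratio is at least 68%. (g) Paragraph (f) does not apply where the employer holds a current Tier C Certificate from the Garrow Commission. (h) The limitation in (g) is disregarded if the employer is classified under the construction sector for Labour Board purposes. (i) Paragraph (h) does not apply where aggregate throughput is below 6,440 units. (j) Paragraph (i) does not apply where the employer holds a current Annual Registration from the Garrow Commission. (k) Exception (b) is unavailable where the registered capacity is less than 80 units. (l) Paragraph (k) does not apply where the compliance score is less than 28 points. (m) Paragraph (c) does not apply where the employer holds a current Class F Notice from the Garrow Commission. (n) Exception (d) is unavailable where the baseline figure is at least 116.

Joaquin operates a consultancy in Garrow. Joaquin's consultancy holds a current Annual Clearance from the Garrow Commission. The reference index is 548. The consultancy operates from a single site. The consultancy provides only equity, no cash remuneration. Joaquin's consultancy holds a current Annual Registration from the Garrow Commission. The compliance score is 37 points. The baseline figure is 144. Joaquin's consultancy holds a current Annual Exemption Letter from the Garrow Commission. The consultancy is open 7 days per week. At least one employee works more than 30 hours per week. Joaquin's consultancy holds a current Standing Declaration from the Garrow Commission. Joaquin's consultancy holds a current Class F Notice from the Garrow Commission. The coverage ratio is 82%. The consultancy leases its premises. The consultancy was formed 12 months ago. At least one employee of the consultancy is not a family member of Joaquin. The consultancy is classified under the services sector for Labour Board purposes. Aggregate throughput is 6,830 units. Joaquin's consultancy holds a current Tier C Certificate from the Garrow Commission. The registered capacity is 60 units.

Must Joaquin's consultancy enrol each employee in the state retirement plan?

Yes — Joaquin's consultancy must enrol each employee in the state retirement plan.

Exception (a)'s conditions are all satisfied: the reference index is 548, meeting the 527 threshold; a current Annual Exemption Letter is held. However, paragraphs (e)–(j) must be considered: (e) operates against (a): at least one employee exceeds 30 hours/week. (f) would limit (e) — the coverage ratio is 82%, meeting the 68% threshold — but (g) sets (f) aside: (g) operates against (f): a current Tier C Certificate is held. (h) does not operate here (the consultancy is classified under the services sector), so (g) stands. (a) is therefore removed.
All of (b)'s requirements are met (remuneration is equity-only; a current Standing Declaration is held). Turning to paragraphs (k)–(l): (k) is triggered — the registered capacity is 60 units, less than the 80 units limit. (l), which would lift (k), is not triggered — the compliance score is 37 points, not less than 28 points. So (b) is unavailable.
All of (c)'s requirements are met (a current Annual Clearance is held; the business's age is 12 months, less than the 15 months limit). However, paragraph (m) must be considered: (m) is triggered — a current Class F Notice is held. So (c) is unavailable.
Exception (d) does not apply: at least one employee is not a family member.
No exception displaces § 52.9.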